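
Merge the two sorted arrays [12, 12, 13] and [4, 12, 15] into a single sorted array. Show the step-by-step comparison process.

Merging process:

Compare 12 vs 4: take 4 from right. Merged: [4]
Compare 12 vs 12: take 12 from left. Merged: [4, 12]
Compare 12 vs 12: take 12 from left. Merged: [4, 12, 12]
Compare 13 vs 12: take 12 from right. Merged: [4, 12, 12, 12]
Compare 13 vs 15: take 13 from left. Merged: [4, 12, 12, 12, 13]
Append remaining from right: [15]. Merged: [4, 12, 12, 12, 13, 15]

Final merged array: [4, 12, 12, 12, 13, 15]
Total comparisons: 5

The merged array is [4, 12, 12, 12, 13, 15], requiring 5 comparisons. The merge step runs in O(n) time where n is the total number of elements.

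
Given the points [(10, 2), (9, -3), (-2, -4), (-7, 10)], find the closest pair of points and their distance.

Computing all pairwise distances among 4 points:

d((10, 2), (9, -3)) = 5.099 <-- minimum
d((10, 2), (-2, -4)) = 13.4164
d((10, 2), (-7, 10)) = 18.7883
d((9, -3), (-2, -4)) = 11.0454
d((9, -3), (-7, 10)) = 20.6155
d((-2, -4), (-7, 10)) = 14.8661

Closest pair: (10, 2) and (9, -3) with distance 5.099

The closest pair is (10, 2) and (9, -3) with Euclidean distance 5.099. For 4 points, brute-force pairwise comparison is shown above. For large n, the divide-and-conquer algorithm (sort by x, recurse on halves, check the dividing strip) achieves O(n log n).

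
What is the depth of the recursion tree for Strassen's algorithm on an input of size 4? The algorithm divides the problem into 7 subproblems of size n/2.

For divide and conquer with division factor 2:

Problem sizes at each level:
Level 0: 4
Level 1: 2
Level 2: 1

The root is level 0 and the size-1 base case is level 2 (the tree spans levels 0 through 2, i.e. 3 levels counting the root), so the depth is the number of divisions: log_2(4) = 2

The recursion tree depth is log_2(4) = 2. At each level, the problem size is divided by 2, so it takes 2 divisions to reduce to a base case of size 1. The algorithm makes 7 recursive calls at each level.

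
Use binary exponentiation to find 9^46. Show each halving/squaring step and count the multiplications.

Computing 9^46 by squaring (build up from 9^1; each line after the first costs one multiplication):

9^1 = 9
9^2 = (9^1)^2 = 9^2 = 81
9^4 = (9^2)^2 = 81^2 = 6561
9^5 = 9 * 9^4 = 9 * 6561 = 59049
9^10 = (9^5)^2 = 59049^2 = 3486784401
9^11 = 9 * 9^10 = 9 * 3486784401 = 31381059609
9^22 = (9^11)^2 = 31381059609^2 = 984770902183611232881
9^23 = 9 * 9^22 = 9 * 984770902183611232881 = 8862938119652501095929
9^46 = (9^23)^2 = 8862938119652501095929^2 = 78551672112789411833022577315290546060373041

Result: 78551672112789411833022577315290546060373041
Multiplications needed: 8 (8 lines after 9^1)

9^46 = 78551672112789411833022577315290546060373041. Using exponentiation by squaring, this requires 8 multiplications. The key idea: if the exponent is even, square the half-power; if odd, multiply by the base once.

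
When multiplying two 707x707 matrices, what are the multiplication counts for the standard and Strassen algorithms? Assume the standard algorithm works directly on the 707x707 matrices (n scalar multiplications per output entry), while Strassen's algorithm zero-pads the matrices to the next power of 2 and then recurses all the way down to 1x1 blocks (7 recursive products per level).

Matrix multiplication for 707x707 matrices:

Strassen's algorithm requires power-of-2 dimensions. Pad 707x707 to 1024x1024 (next power of 2).

Standard algorithm: 707^3 = 353393243 multiplications
Strassen's algorithm: 7^(log2(1024)) = 7^10 = 282475249 multiplications
Savings: 353393243 - 282475249 = 70917994 multiplications

Standard: 353393243 multiplications (707^3). Strassen: 282475249 multiplications (7^10, after padding to 1024x1024). Strassen reduces 8 recursive multiplications to 7 at each level.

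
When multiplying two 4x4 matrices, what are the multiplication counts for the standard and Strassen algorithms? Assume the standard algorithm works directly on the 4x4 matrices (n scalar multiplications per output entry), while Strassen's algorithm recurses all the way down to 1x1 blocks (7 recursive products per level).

Matrix multiplication for 4x4 matrices:

Standard algorithm: 4^3 = 64 multiplications
Strassen's algorithm: 7^(log2(4)) = 7^2 = 49 multiplications
Savings: 64 - 49 = 15 multiplications

Standard: 64 multiplications (4^3). Strassen: 49 multiplications (7^2). Strassen reduces 8 recursive multiplications to 7 at each level.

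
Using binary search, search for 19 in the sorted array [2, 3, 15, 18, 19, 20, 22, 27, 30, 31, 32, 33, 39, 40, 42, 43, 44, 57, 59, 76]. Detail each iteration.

Binary search for 19 in [2, 3, 15, 18, 19, 20, 22, 27, 30, 31, 32, 33, 39, 40, 42, 43, 44, 57, 59, 76]:

lo=0, hi=19, mid=9, arr[mid]=31 -> 31 > 19, search left half
lo=0, hi=8, mid=4, arr[mid]=19 -> Found target at index 4!

Binary search finds 19 at index 4 after 2 comparisons. The search repeatedly halves the search space by comparing with the middle element.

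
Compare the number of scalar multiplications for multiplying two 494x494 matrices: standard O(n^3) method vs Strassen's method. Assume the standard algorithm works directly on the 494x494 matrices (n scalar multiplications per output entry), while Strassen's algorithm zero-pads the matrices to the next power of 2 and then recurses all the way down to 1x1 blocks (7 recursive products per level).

Matrix multiplication for 494x494 matrices:

Strassen's algorithm requires power-of-2 dimensions. Pad 494x494 to 512x512 (next power of 2).

Standard algorithm: 494^3 = 120553784 multiplications
Strassen's algorithm: 7^(log2(512)) = 7^9 = 40353607 multiplications
Savings: 120553784 - 40353607 = 80200177 multiplications

Standard: 120553784 multiplications (494^3). Strassen: 40353607 multiplications (7^9, after padding to 512x512). Strassen reduces 8 recursive multiplications to 7 at each level.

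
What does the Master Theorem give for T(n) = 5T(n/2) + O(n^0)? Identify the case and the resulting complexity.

Master Theorem for T(n) = 5T(n/2) + O(n^0):

a = 5, b = 2, c = 0
log_b(a) = log_2(5) = 2.3219

Case 1: c = 0 < log_2(5) = 2.3219
T(n) = O(n^(log_2 5))

For T(n) = 5T(n/2) + O(n^0): log_2(5) = 2.3219. This is Case 1 of the Master Theorem (c < log_b(a), work dominated by leaves), giving O(n^(log_2 5)).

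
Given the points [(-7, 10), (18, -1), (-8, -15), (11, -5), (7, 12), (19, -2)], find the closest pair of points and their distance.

Computing all pairwise distances among 6 points:

d((-7, 10), (18, -1)) = 27.313
d((-7, 10), (-8, -15)) = 25.02
d((-7, 10), (11, -5)) = 23.4307
d((-7, 10), (7, 12)) = 14.1421
d((-7, 10), (19, -2)) = 28.6356
d((18, -1), (-8, -15)) = 29.5296
d((18, -1), (11, -5)) = 8.0623
d((18, -1), (7, 12)) = 17.0294
d((18, -1), (19, -2)) = 1.4142 <-- minimum
d((-8, -15), (11, -5)) = 21.4709
d((-8, -15), (7, 12)) = 30.8869
d((-8, -15), (19, -2)) = 29.9666
d((11, -5), (7, 12)) = 17.4642
d((11, -5), (19, -2)) = 8.544
d((7, 12), (19, -2)) = 18.4391

Closest pair: (18, -1) and (19, -2) with distance 1.4142

The closest pair is (18, -1) and (19, -2) with Euclidean distance 1.4142. For 6 points, brute-force pairwise comparison is shown above. For large n, the divide-and-conquer algorithm (sort by x, recurse on halves, check the dividing strip) achieves O(n log n).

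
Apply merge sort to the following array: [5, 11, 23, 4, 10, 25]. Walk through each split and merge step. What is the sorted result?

Merge sort trace:

Split: [5, 11, 23, 4, 10, 25] -> [5, 11, 23] and [4, 10, 25]
  Split: [5, 11, 23] -> [5] and [11, 23]
    Split: [11, 23] -> [11] and [23]
    Merge: [11] + [23] -> [11, 23]
  Merge: [5] + [11, 23] -> [5, 11, 23]
  Split: [4, 10, 25] -> [4] and [10, 25]
    Split: [10, 25] -> [10] and [25]
    Merge: [10] + [25] -> [10, 25]
  Merge: [4] + [10, 25] -> [4, 10, 25]
Merge: [5, 11, 23] + [4, 10, 25] -> [4, 5, 10, 11, 23, 25]

Final sorted array: [4, 5, 10, 11, 23, 25]

The merge sort proceeds by recursively splitting the array and merging sorted halves.
After all merges, the sorted array is [4, 5, 10, 11, 23, 25].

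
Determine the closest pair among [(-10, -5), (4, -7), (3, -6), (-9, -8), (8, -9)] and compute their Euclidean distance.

Computing all pairwise distances among 5 points:

d((-10, -5), (4, -7)) = 14.1421
d((-10, -5), (3, -6)) = 13.0384
d((-10, -5), (-9, -8)) = 3.1623
d((-10, -5), (8, -9)) = 18.4391
d((4, -7), (3, -6)) = 1.4142 <-- minimum
d((4, -7), (-9, -8)) = 13.0384
d((4, -7), (8, -9)) = 4.4721
d((3, -6), (-9, -8)) = 12.1655
d((3, -6), (8, -9)) = 5.831
d((-9, -8), (8, -9)) = 17.0294

Closest pair: (4, -7) and (3, -6) with distance 1.4142

The closest pair is (4, -7) and (3, -6) with Euclidean distance 1.4142. For 5 points, brute-force pairwise comparison is shown above. For large n, the divide-and-conquer algorithm (sort by x, recurse on halves, check the dividing strip) achieves O(n log n).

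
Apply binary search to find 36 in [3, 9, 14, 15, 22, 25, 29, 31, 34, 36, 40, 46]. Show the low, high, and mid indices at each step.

Binary search for 36 in [3, 9, 14, 15, 22, 25, 29, 31, 34, 36, 40, 46]:

lo=0, hi=11, mid=5, arr[mid]=25 -> 25 < 36, search right half
lo=6, hi=11, mid=8, arr[mid]=34 -> 34 < 36, search right half
lo=9, hi=11, mid=10, arr[mid]=40 -> 40 > 36, search left half
lo=9, hi=9, mid=9, arr[mid]=36 -> Found target at index 9!

Binary search finds 36 at index 9 after 4 comparisons. The search repeatedly halves the search space by comparing with the middle element.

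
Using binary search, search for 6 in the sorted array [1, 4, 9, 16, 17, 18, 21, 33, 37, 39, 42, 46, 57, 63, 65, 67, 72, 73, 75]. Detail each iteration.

Binary search for 6 in [1, 4, 9, 16, 17, 18, 21, 33, 37, 39, 42, 46, 57, 63, 65, 67, 72, 73, 75]:

lo=0, hi=18, mid=9, arr[mid]=39 -> 39 > 6, search left half
lo=0, hi=8, mid=4, arr[mid]=17 -> 17 > 6, search left half
lo=0, hi=3, mid=1, arr[mid]=4 -> 4 < 6, search right half
lo=2, hi=3, mid=2, arr[mid]=9 -> 9 > 6, search left half
lo=2 > hi=1, target 6 not found

Binary search determines that 6 is not in the array after 4 comparisons. The search space was exhausted without finding the target.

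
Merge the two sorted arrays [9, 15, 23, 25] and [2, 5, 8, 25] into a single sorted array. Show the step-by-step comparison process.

Merging process:

Compare 9 vs 2: take 2 from right. Merged: [2]
Compare 9 vs 5: take 5 from right. Merged: [2, 5]
Compare 9 vs 8: take 8 from right. Merged: [2, 5, 8]
Compare 9 vs 25: take 9 from left. Merged: [2, 5, 8, 9]
Compare 15 vs 25: take 15 from left. Merged: [2, 5, 8, 9, 15]
Compare 23 vs 25: take 23 from left. Merged: [2, 5, 8, 9, 15, 23]
Compare 25 vs 25: take 25 from left. Merged: [2, 5, 8, 9, 15, 23, 25]
Append remaining from right: [25]. Merged: [2, 5, 8, 9, 15, 23, 25, 25]

Final merged array: [2, 5, 8, 9, 15, 23, 25, 25]
Total comparisons: 7

The merged array is [2, 5, 8, 9, 15, 23, 25, 25], requiring 7 comparisons. The merge step runs in O(n) time where n is the total number of elements.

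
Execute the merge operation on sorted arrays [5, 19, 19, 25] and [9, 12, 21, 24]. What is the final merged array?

Merging process:

Compare 5 vs 9: take 5 from left. Merged: [5]
Compare 19 vs 9: take 9 from right. Merged: [5, 9]
Compare 19 vs 12: take 12 from right. Merged: [5, 9, 12]
Compare 19 vs 21: take 19 from left. Merged: [5, 9, 12, 19]
Compare 19 vs 21: take 19 from left. Merged: [5, 9, 12, 19, 19]
Compare 25 vs 21: take 21 from right. Merged: [5, 9, 12, 19, 19, 21]
Compare 25 vs 24: take 24 from right. Merged: [5, 9, 12, 19, 19, 21, 24]
Append remaining from left: [25]. Merged: [5, 9, 12, 19, 19, 21, 24, 25]

Final merged array: [5, 9, 12, 19, 19, 21, 24, 25]
Total comparisons: 7

The merged array is [5, 9, 12, 19, 19, 21, 24, 25], requiring 7 comparisons. The merge step runs in O(n) time where n is the total number of elements.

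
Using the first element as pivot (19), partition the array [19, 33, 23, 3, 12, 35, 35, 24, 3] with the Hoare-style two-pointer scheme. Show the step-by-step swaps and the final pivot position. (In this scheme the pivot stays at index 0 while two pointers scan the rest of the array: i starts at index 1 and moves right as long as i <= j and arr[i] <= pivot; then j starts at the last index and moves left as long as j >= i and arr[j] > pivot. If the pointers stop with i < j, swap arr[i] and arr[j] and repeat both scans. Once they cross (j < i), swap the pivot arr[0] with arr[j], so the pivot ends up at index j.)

Hoare-style two-pointer partition with pivot = 19:

Initial array: [19, 33, 23, 3, 12, 35, 35, 24, 3]

Pointers start at i = 1, j = 8.
i stops at index 1 (arr[1]=33 > 19), j stops at index 8 (arr[8]=3 <= 19): swap arr[1] and arr[8], array becomes [19, 3, 23, 3, 12, 35, 35, 24, 33]
i stops at index 2 (arr[2]=23 > 19), j stops at index 4 (arr[4]=12 <= 19): swap arr[2] and arr[4], array becomes [19, 3, 12, 3, 23, 35, 35, 24, 33]
i ends at 4, j ends at 3: the pointers have crossed (j < i), so scanning stops.

Swap pivot arr[0] with arr[3] to place pivot at position 3: [3, 3, 12, 19, 23, 35, 35, 24, 33]
Pivot position: 3

After partitioning with pivot 19, the array becomes [3, 3, 12, 19, 23, 35, 35, 24, 33]. The pivot is placed at index 3. All elements to the left of the pivot are <= 19, and all elements to the right are > 19.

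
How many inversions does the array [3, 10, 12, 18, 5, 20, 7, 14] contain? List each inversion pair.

Finding inversions in [3, 10, 12, 18, 5, 20, 7, 14]:

(1, 4): arr[1]=10 > arr[4]=5
(1, 6): arr[1]=10 > arr[6]=7
(2, 4): arr[2]=12 > arr[4]=5
(2, 6): arr[2]=12 > arr[6]=7
(3, 4): arr[3]=18 > arr[4]=5
(3, 6): arr[3]=18 > arr[6]=7
(3, 7): arr[3]=18 > arr[7]=14
(5, 6): arr[5]=20 > arr[6]=7
(5, 7): arr[5]=20 > arr[7]=14

Total inversions: 9

The array has 9 inversion(s): (1,4), (1,6), (2,4), (2,6), (3,4), (3,6), (3,7), (5,6), (5,7). Each pair (i,j) satisfies i < j and arr[i] > arr[j].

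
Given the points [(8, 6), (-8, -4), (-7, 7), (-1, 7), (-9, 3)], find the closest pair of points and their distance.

Computing all pairwise distances among 5 points:

d((8, 6), (-8, -4)) = 18.868
d((8, 6), (-7, 7)) = 15.0333
d((8, 6), (-1, 7)) = 9.0554
d((8, 6), (-9, 3)) = 17.2627
d((-8, -4), (-7, 7)) = 11.0454
d((-8, -4), (-1, 7)) = 13.0384
d((-8, -4), (-9, 3)) = 7.0711
d((-7, 7), (-1, 7)) = 6.0
d((-7, 7), (-9, 3)) = 4.4721 <-- minimum
d((-1, 7), (-9, 3)) = 8.9443

Closest pair: (-7, 7) and (-9, 3) with distance 4.4721

The closest pair is (-7, 7) and (-9, 3) with Euclidean distance 4.4721. For 5 points, brute-force pairwise comparison is shown above. For large n, the divide-and-conquer algorithm (sort by x, recurse on halves, check the dividing strip) achieves O(n log n).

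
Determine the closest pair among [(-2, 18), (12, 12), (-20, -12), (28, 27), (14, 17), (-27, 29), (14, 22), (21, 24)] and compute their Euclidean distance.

Computing all pairwise distances among 8 points:

d((-2, 18), (12, 12)) = 15.2315
d((-2, 18), (-20, -12)) = 34.9857
d((-2, 18), (28, 27)) = 31.3209
d((-2, 18), (14, 17)) = 16.0312
d((-2, 18), (-27, 29)) = 27.313
d((-2, 18), (14, 22)) = 16.4924
d((-2, 18), (21, 24)) = 23.7697
d((12, 12), (-20, -12)) = 40.0
d((12, 12), (28, 27)) = 21.9317
d((12, 12), (14, 17)) = 5.3852
d((12, 12), (-27, 29)) = 42.5441
d((12, 12), (14, 22)) = 10.198
d((12, 12), (21, 24)) = 15.0
d((-20, -12), (28, 27)) = 61.8466
d((-20, -12), (14, 17)) = 44.6878
d((-20, -12), (-27, 29)) = 41.5933
d((-20, -12), (14, 22)) = 48.0833
d((-20, -12), (21, 24)) = 54.5619
d((28, 27), (14, 17)) = 17.2047
d((28, 27), (-27, 29)) = 55.0364
d((28, 27), (14, 22)) = 14.8661
d((28, 27), (21, 24)) = 7.6158
d((14, 17), (-27, 29)) = 42.72
d((14, 17), (14, 22)) = 5.0 <-- minimum
d((14, 17), (21, 24)) = 9.8995
d((-27, 29), (14, 22)) = 41.5933
d((-27, 29), (21, 24)) = 48.2597
d((14, 22), (21, 24)) = 7.2801

Closest pair: (14, 17) and (14, 22) with distance 5.0

The closest pair is (14, 17) and (14, 22) with Euclidean distance 5.0. For 8 points, brute-force pairwise comparison is shown above. For large n, the divide-and-conquer algorithm (sort by x, recurse on halves, check the dividing strip) achieves O(n log n).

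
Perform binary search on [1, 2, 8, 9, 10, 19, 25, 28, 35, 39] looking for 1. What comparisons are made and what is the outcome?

Binary search for 1 in [1, 2, 8, 9, 10, 19, 25, 28, 35, 39]:

lo=0, hi=9, mid=4, arr[mid]=10 -> 10 > 1, search left half
lo=0, hi=3, mid=1, arr[mid]=2 -> 2 > 1, search left half
lo=0, hi=0, mid=0, arr[mid]=1 -> Found target at index 0!

Binary search finds 1 at index 0 after 3 comparisons. The search repeatedly halves the search space by comparing with the middle element.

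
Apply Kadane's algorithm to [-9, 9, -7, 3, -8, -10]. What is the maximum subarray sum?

Using Kadane's algorithm on [-9, 9, -7, 3, -8, -10]:

Scanning through the array:
Position 1 (value 9): max_ending_here = 9, max_so_far = 9
Position 2 (value -7): max_ending_here = 2, max_so_far = 9
Position 3 (value 3): max_ending_here = 5, max_so_far = 9
Position 4 (value -8): max_ending_here = -3, max_so_far = 9
Position 5 (value -10): max_ending_here = -10, max_so_far = 9

Maximum subarray: [9]
Maximum sum: 9

The maximum subarray is [9] with sum 9. This subarray runs from index 1 to index 1.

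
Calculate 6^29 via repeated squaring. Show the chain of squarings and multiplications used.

Computing 6^29 by squaring (build up from 6^1; each line after the first costs one multiplication):

6^1 = 6
6^2 = (6^1)^2 = 6^2 = 36
6^3 = 6 * 6^2 = 6 * 36 = 216
6^6 = (6^3)^2 = 216^2 = 46656
6^7 = 6 * 6^6 = 6 * 46656 = 279936
6^14 = (6^7)^2 = 279936^2 = 78364164096
6^28 = (6^14)^2 = 78364164096^2 = 6140942214464815497216
6^29 = 6 * 6^28 = 6 * 6140942214464815497216 = 36845653286788892983296

Result: 36845653286788892983296
Multiplications needed: 7 (7 lines after 6^1)

6^29 = 36845653286788892983296. Using exponentiation by squaring, this requires 7 multiplications. The key idea: if the exponent is even, square the half-power; if odd, multiply by the base once.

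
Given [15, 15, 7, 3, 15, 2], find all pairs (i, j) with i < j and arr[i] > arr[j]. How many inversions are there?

Finding inversions in [15, 15, 7, 3, 15, 2]:

(0, 2): arr[0]=15 > arr[2]=7
(0, 3): arr[0]=15 > arr[3]=3
(0, 5): arr[0]=15 > arr[5]=2
(1, 2): arr[1]=15 > arr[2]=7
(1, 3): arr[1]=15 > arr[3]=3
(1, 5): arr[1]=15 > arr[5]=2
(2, 3): arr[2]=7 > arr[3]=3
(2, 5): arr[2]=7 > arr[5]=2
(3, 5): arr[3]=3 > arr[5]=2
(4, 5): arr[4]=15 > arr[5]=2

Total inversions: 10

The array has 10 inversion(s): (0,2), (0,3), (0,5), (1,2), (1,3), (1,5), (2,3), (2,5), (3,5), (4,5). Each pair (i,j) satisfies i < j and arr[i] > arr[j].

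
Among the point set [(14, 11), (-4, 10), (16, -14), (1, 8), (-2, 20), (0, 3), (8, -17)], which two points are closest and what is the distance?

Computing all pairwise distances among 7 points:

d((14, 11), (-4, 10)) = 18.0278
d((14, 11), (16, -14)) = 25.0799
d((14, 11), (1, 8)) = 13.3417
d((14, 11), (-2, 20)) = 18.3576
d((14, 11), (0, 3)) = 16.1245
d((14, 11), (8, -17)) = 28.6356
d((-4, 10), (16, -14)) = 31.241
d((-4, 10), (1, 8)) = 5.3852
d((-4, 10), (-2, 20)) = 10.198
d((-4, 10), (0, 3)) = 8.0623
d((-4, 10), (8, -17)) = 29.5466
d((16, -14), (1, 8)) = 26.6271
d((16, -14), (-2, 20)) = 38.4708
d((16, -14), (0, 3)) = 23.3452
d((16, -14), (8, -17)) = 8.544
d((1, 8), (-2, 20)) = 12.3693
d((1, 8), (0, 3)) = 5.099 <-- minimum
d((1, 8), (8, -17)) = 25.9615
d((-2, 20), (0, 3)) = 17.1172
d((-2, 20), (8, -17)) = 38.3275
d((0, 3), (8, -17)) = 21.5407

Closest pair: (1, 8) and (0, 3) with distance 5.099

The closest pair is (1, 8) and (0, 3) with Euclidean distance 5.099. For 7 points, brute-force pairwise comparison is shown above. For large n, the divide-and-conquer algorithm (sort by x, recurse on halves, check the dividing strip) achieves O(n log n).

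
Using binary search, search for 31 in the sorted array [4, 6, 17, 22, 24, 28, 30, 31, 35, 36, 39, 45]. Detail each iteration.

Binary search for 31 in [4, 6, 17, 22, 24, 28, 30, 31, 35, 36, 39, 45]:

lo=0, hi=11, mid=5, arr[mid]=28 -> 28 < 31, search right half
lo=6, hi=11, mid=8, arr[mid]=35 -> 35 > 31, search left half
lo=6, hi=7, mid=6, arr[mid]=30 -> 30 < 31, search right half
lo=7, hi=7, mid=7, arr[mid]=31 -> Found target at index 7!

Binary search finds 31 at index 7 after 4 comparisons. The search repeatedly halves the search space by comparing with the middle element.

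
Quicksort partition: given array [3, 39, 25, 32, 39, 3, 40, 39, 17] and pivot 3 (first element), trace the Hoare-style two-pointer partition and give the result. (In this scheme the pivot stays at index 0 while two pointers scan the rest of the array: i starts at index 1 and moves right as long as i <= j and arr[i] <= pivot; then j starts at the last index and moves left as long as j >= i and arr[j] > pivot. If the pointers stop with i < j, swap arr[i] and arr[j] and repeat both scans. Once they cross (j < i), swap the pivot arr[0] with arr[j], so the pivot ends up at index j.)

Hoare-style two-pointer partition with pivot = 3:

Initial array: [3, 39, 25, 32, 39, 3, 40, 39, 17]

Pointers start at i = 1, j = 8.
i stops at index 1 (arr[1]=39 > 3), j stops at index 5 (arr[5]=3 <= 3): swap arr[1] and arr[5], array becomes [3, 3, 25, 32, 39, 39, 40, 39, 17]
i ends at 2, j ends at 1: the pointers have crossed (j < i), so scanning stops.

Swap pivot arr[0] with arr[1] to place pivot at position 1: [3, 3, 25, 32, 39, 39, 40, 39, 17]
Pivot position: 1

After partitioning with pivot 3, the array becomes [3, 3, 25, 32, 39, 39, 40, 39, 17]. The pivot is placed at index 1. All elements to the left of the pivot are <= 3, and all elements to the right are > 3.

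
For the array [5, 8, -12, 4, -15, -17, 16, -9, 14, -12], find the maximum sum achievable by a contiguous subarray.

Using Kadane's algorithm on [5, 8, -12, 4, -15, -17, 16, -9, 14, -12]:

Scanning through the array:
Position 1 (value 8): max_ending_here = 13, max_so_far = 13
Position 2 (value -12): max_ending_here = 1, max_so_far = 13
Position 3 (value 4): max_ending_here = 5, max_so_far = 13
Position 4 (value -15): max_ending_here = -10, max_so_far = 13
Position 5 (value -17): max_ending_here = -17, max_so_far = 13
Position 6 (value 16): max_ending_here = 16, max_so_far = 16
Position 7 (value -9): max_ending_here = 7, max_so_far = 16
Position 8 (value 14): max_ending_here = 21, max_so_far = 21
Position 9 (value -12): max_ending_here = 9, max_so_far = 21

Maximum subarray: [16, -9, 14]
Maximum sum: 21

The maximum subarray is [16, -9, 14] with sum 21. This subarray runs from index 6 to index 8.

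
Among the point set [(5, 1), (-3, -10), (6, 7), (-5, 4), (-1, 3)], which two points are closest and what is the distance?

Computing all pairwise distances among 5 points:

d((5, 1), (-3, -10)) = 13.6015
d((5, 1), (6, 7)) = 6.0828
d((5, 1), (-5, 4)) = 10.4403
d((5, 1), (-1, 3)) = 6.3246
d((-3, -10), (6, 7)) = 19.2354
d((-3, -10), (-5, 4)) = 14.1421
d((-3, -10), (-1, 3)) = 13.1529
d((6, 7), (-5, 4)) = 11.4018
d((6, 7), (-1, 3)) = 8.0623
d((-5, 4), (-1, 3)) = 4.1231 <-- minimum

Closest pair: (-5, 4) and (-1, 3) with distance 4.1231

The closest pair is (-5, 4) and (-1, 3) with Euclidean distance 4.1231. For 5 points, brute-force pairwise comparison is shown above. For large n, the divide-and-conquer algorithm (sort by x, recurse on halves, check the dividing strip) achieves O(n log n).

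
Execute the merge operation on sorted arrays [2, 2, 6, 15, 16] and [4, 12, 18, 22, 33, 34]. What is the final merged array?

Merging process:

Compare 2 vs 4: take 2 from left. Merged: [2]
Compare 2 vs 4: take 2 from left. Merged: [2, 2]
Compare 6 vs 4: take 4 from right. Merged: [2, 2, 4]
Compare 6 vs 12: take 6 from left. Merged: [2, 2, 4, 6]
Compare 15 vs 12: take 12 from right. Merged: [2, 2, 4, 6, 12]
Compare 15 vs 18: take 15 from left. Merged: [2, 2, 4, 6, 12, 15]
Compare 16 vs 18: take 16 from left. Merged: [2, 2, 4, 6, 12, 15, 16]
Append remaining from right: [18, 22, 33, 34]. Merged: [2, 2, 4, 6, 12, 15, 16, 18, 22, 33, 34]

Final merged array: [2, 2, 4, 6, 12, 15, 16, 18, 22, 33, 34]
Total comparisons: 7

The merged array is [2, 2, 4, 6, 12, 15, 16, 18, 22, 33, 34], requiring 7 comparisons. The merge step runs in O(n) time where n is the total number of elements.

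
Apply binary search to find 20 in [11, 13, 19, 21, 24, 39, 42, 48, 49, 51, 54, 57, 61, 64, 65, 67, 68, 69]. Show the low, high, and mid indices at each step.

Binary search for 20 in [11, 13, 19, 21, 24, 39, 42, 48, 49, 51, 54, 57, 61, 64, 65, 67, 68, 69]:

lo=0, hi=17, mid=8, arr[mid]=49 -> 49 > 20, search left half
lo=0, hi=7, mid=3, arr[mid]=21 -> 21 > 20, search left half
lo=0, hi=2, mid=1, arr[mid]=13 -> 13 < 20, search right half
lo=2, hi=2, mid=2, arr[mid]=19 -> 19 < 20, search right half
lo=3 > hi=2, target 20 not found

Binary search determines that 20 is not in the array after 4 comparisons. The search space was exhausted without finding the target.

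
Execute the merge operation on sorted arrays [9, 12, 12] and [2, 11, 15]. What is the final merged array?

Merging process:

Compare 9 vs 2: take 2 from right. Merged: [2]
Compare 9 vs 11: take 9 from left. Merged: [2, 9]
Compare 12 vs 11: take 11 from right. Merged: [2, 9, 11]
Compare 12 vs 15: take 12 from left. Merged: [2, 9, 11, 12]
Compare 12 vs 15: take 12 from left. Merged: [2, 9, 11, 12, 12]
Append remaining from right: [15]. Merged: [2, 9, 11, 12, 12, 15]

Final merged array: [2, 9, 11, 12, 12, 15]
Total comparisons: 5

The merged array is [2, 9, 11, 12, 12, 15], requiring 5 comparisons. The merge step runs in O(n) time where n is the total number of elements.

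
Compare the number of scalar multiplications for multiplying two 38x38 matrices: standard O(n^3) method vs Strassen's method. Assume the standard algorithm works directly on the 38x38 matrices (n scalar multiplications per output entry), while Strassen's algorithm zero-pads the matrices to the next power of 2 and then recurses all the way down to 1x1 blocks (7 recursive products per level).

Matrix multiplication for 38x38 matrices:

Strassen's algorithm requires power-of-2 dimensions. Pad 38x38 to 64x64 (next power of 2).

Standard algorithm: 38^3 = 54872 multiplications
Strassen's algorithm: 7^(log2(64)) = 7^6 = 117649 multiplications
Difference: 54872 - 117649 = -62777 (Strassen uses MORE here due to padding overhead — for small or just-over-power-of-2 n, padding can outweigh the per-level savings)

Standard: 54872 multiplications (38^3). Strassen: 117649 multiplications (7^6, after padding to 64x64). Strassen reduces 8 recursive multiplications to 7 at each level.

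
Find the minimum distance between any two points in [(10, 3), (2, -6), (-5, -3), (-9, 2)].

Computing all pairwise distances among 4 points:

d((10, 3), (2, -6)) = 12.0416
d((10, 3), (-5, -3)) = 16.1555
d((10, 3), (-9, 2)) = 19.0263
d((2, -6), (-5, -3)) = 7.6158
d((2, -6), (-9, 2)) = 13.6015
d((-5, -3), (-9, 2)) = 6.4031 <-- minimum

Closest pair: (-5, -3) and (-9, 2) with distance 6.4031

The closest pair is (-5, -3) and (-9, 2) with Euclidean distance 6.4031. For 4 points, brute-force pairwise comparison is shown above. For large n, the divide-and-conquer algorithm (sort by x, recurse on halves, check the dividing strip) achieves O(n log n).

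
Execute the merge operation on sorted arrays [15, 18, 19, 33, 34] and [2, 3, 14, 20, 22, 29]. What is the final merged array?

Merging process:

Compare 15 vs 2: take 2 from right. Merged: [2]
Compare 15 vs 3: take 3 from right. Merged: [2, 3]
Compare 15 vs 14: take 14 from right. Merged: [2, 3, 14]
Compare 15 vs 20: take 15 from left. Merged: [2, 3, 14, 15]
Compare 18 vs 20: take 18 from left. Merged: [2, 3, 14, 15, 18]
Compare 19 vs 20: take 19 from left. Merged: [2, 3, 14, 15, 18, 19]
Compare 33 vs 20: take 20 from right. Merged: [2, 3, 14, 15, 18, 19, 20]
Compare 33 vs 22: take 22 from right. Merged: [2, 3, 14, 15, 18, 19, 20, 22]
Compare 33 vs 29: take 29 from right. Merged: [2, 3, 14, 15, 18, 19, 20, 22, 29]
Append remaining from left: [33, 34]. Merged: [2, 3, 14, 15, 18, 19, 20, 22, 29, 33, 34]

Final merged array: [2, 3, 14, 15, 18, 19, 20, 22, 29, 33, 34]
Total comparisons: 9

The merged array is [2, 3, 14, 15, 18, 19, 20, 22, 29, 33, 34], requiring 9 comparisons. The merge step runs in O(n) time where n is the total number of elements.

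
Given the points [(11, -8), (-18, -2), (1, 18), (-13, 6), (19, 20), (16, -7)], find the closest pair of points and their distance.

Computing all pairwise distances among 6 points:

d((11, -8), (-18, -2)) = 29.6142
d((11, -8), (1, 18)) = 27.8568
d((11, -8), (-13, 6)) = 27.7849
d((11, -8), (19, 20)) = 29.1204
d((11, -8), (16, -7)) = 5.099 <-- minimum
d((-18, -2), (1, 18)) = 27.5862
d((-18, -2), (-13, 6)) = 9.434
d((-18, -2), (19, 20)) = 43.0465
d((-18, -2), (16, -7)) = 34.3657
d((1, 18), (-13, 6)) = 18.4391
d((1, 18), (19, 20)) = 18.1108
d((1, 18), (16, -7)) = 29.1548
d((-13, 6), (19, 20)) = 34.9285
d((-13, 6), (16, -7)) = 31.7805
d((19, 20), (16, -7)) = 27.1662

Closest pair: (11, -8) and (16, -7) with distance 5.099

The closest pair is (11, -8) and (16, -7) with Euclidean distance 5.099. For 6 points, brute-force pairwise comparison is shown above. For large n, the divide-and-conquer algorithm (sort by x, recurse on halves, check the dividing strip) achieves O(n log n).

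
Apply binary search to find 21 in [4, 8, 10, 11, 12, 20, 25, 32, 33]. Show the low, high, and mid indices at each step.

Binary search for 21 in [4, 8, 10, 11, 12, 20, 25, 32, 33]:

lo=0, hi=8, mid=4, arr[mid]=12 -> 12 < 21, search right half
lo=5, hi=8, mid=6, arr[mid]=25 -> 25 > 21, search left half
lo=5, hi=5, mid=5, arr[mid]=20 -> 20 < 21, search right half
lo=6 > hi=5, target 21 not found

Binary search determines that 21 is not in the array after 3 comparisons. The search space was exhausted without finding the target.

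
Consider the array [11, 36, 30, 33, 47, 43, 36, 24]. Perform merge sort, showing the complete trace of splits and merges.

Merge sort trace:

Split: [11, 36, 30, 33, 47, 43, 36, 24] -> [11, 36, 30, 33] and [47, 43, 36, 24]
  Split: [11, 36, 30, 33] -> [11, 36] and [30, 33]
    Split: [11, 36] -> [11] and [36]
    Merge: [11] + [36] -> [11, 36]
    Split: [30, 33] -> [30] and [33]
    Merge: [30] + [33] -> [30, 33]
  Merge: [11, 36] + [30, 33] -> [11, 30, 33, 36]
  Split: [47, 43, 36, 24] -> [47, 43] and [36, 24]
    Split: [47, 43] -> [47] and [43]
    Merge: [47] + [43] -> [43, 47]
    Split: [36, 24] -> [36] and [24]
    Merge: [36] + [24] -> [24, 36]
  Merge: [43, 47] + [24, 36] -> [24, 36, 43, 47]
Merge: [11, 30, 33, 36] + [24, 36, 43, 47] -> [11, 24, 30, 33, 36, 36, 43, 47]

Final sorted array: [11, 24, 30, 33, 36, 36, 43, 47]

The merge sort proceeds by recursively splitting the array and merging sorted halves.
After all merges, the sorted array is [11, 24, 30, 33, 36, 36, 43, 47].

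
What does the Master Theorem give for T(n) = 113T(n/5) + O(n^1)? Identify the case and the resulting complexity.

Master Theorem for T(n) = 113T(n/5) + O(n^1):

a = 113, b = 5, c = 1
log_b(a) = log_5(113) = 2.9373

Case 1: c = 1 < log_5(113) = 2.9373
T(n) = O(n^(log_5 113))

For T(n) = 113T(n/5) + O(n^1): log_5(113) = 2.9373. This is Case 1 of the Master Theorem (c < log_b(a), work dominated by leaves), giving O(n^(log_5 113)).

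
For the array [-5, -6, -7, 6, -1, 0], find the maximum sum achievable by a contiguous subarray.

Using Kadane's algorithm on [-5, -6, -7, 6, -1, 0]:

Scanning through the array:
Position 1 (value -6): max_ending_here = -6, max_so_far = -5
Position 2 (value -7): max_ending_here = -7, max_so_far = -5
Position 3 (value 6): max_ending_here = 6, max_so_far = 6
Position 4 (value -1): max_ending_here = 5, max_so_far = 6
Position 5 (value 0): max_ending_here = 5, max_so_far = 6

Maximum subarray: [6]
Maximum sum: 6

The maximum subarray is [6] with sum 6. This subarray runs from index 3 to index 3.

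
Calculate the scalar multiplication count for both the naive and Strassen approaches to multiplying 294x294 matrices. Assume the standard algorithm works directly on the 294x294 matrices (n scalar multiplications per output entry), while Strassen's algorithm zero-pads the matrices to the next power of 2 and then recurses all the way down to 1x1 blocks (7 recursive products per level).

Matrix multiplication for 294x294 matrices:

Strassen's algorithm requires power-of-2 dimensions. Pad 294x294 to 512x512 (next power of 2).

Standard algorithm: 294^3 = 25412184 multiplications
Strassen's algorithm: 7^(log2(512)) = 7^9 = 40353607 multiplications
Difference: 25412184 - 40353607 = -14941423 (Strassen uses MORE here due to padding overhead — for small or just-over-power-of-2 n, padding can outweigh the per-level savings)

Standard: 25412184 multiplications (294^3). Strassen: 40353607 multiplications (7^9, after padding to 512x512). Strassen reduces 8 recursive multiplications to 7 at each level.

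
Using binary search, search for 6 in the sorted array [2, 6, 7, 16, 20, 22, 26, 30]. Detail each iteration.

Binary search for 6 in [2, 6, 7, 16, 20, 22, 26, 30]:

lo=0, hi=7, mid=3, arr[mid]=16 -> 16 > 6, search left half
lo=0, hi=2, mid=1, arr[mid]=6 -> Found target at index 1!

Binary search finds 6 at index 1 after 2 comparisons. The search repeatedly halves the search space by comparing with the middle element.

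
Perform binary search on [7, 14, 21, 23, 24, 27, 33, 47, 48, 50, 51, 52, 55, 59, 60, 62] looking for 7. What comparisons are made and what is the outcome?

Binary search for 7 in [7, 14, 21, 23, 24, 27, 33, 47, 48, 50, 51, 52, 55, 59, 60, 62]:

lo=0, hi=15, mid=7, arr[mid]=47 -> 47 > 7, search left half
lo=0, hi=6, mid=3, arr[mid]=23 -> 23 > 7, search left half
lo=0, hi=2, mid=1, arr[mid]=14 -> 14 > 7, search left half
lo=0, hi=0, mid=0, arr[mid]=7 -> Found target at index 0!

Binary search finds 7 at index 0 after 4 comparisons. The search repeatedly halves the search space by comparing with the middle element.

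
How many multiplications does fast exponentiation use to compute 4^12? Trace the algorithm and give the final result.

Computing 4^12 by squaring (build up from 4^1; each line after the first costs one multiplication):

4^1 = 4
4^2 = (4^1)^2 = 4^2 = 16
4^3 = 4 * 4^2 = 4 * 16 = 64
4^6 = (4^3)^2 = 64^2 = 4096
4^12 = (4^6)^2 = 4096^2 = 16777216

Result: 16777216
Multiplications needed: 4 (4 lines after 4^1)

4^12 = 16777216. Using exponentiation by squaring, this requires 4 multiplications. The key idea: if the exponent is even, square the half-power; if odd, multiply by the base once.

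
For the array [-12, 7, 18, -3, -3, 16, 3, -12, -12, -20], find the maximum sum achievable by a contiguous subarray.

Using Kadane's algorithm on [-12, 7, 18, -3, -3, 16, 3, -12, -12, -20]:

Scanning through the array:
Position 1 (value 7): max_ending_here = 7, max_so_far = 7
Position 2 (value 18): max_ending_here = 25, max_so_far = 25
Position 3 (value -3): max_ending_here = 22, max_so_far = 25
Position 4 (value -3): max_ending_here = 19, max_so_far = 25
Position 5 (value 16): max_ending_here = 35, max_so_far = 35
Position 6 (value 3): max_ending_here = 38, max_so_far = 38
Position 7 (value -12): max_ending_here = 26, max_so_far = 38
Position 8 (value -12): max_ending_here = 14, max_so_far = 38
Position 9 (value -20): max_ending_here = -6, max_so_far = 38

Maximum subarray: [7, 18, -3, -3, 16, 3]
Maximum sum: 38

The maximum subarray is [7, 18, -3, -3, 16, 3] with sum 38. This subarray runs from index 1 to index 6.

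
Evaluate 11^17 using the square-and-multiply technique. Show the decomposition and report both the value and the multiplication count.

Computing 11^17 by squaring (build up from 11^1; each line after the first costs one multiplication):

11^1 = 11
11^2 = (11^1)^2 = 11^2 = 121
11^4 = (11^2)^2 = 121^2 = 14641
11^8 = (11^4)^2 = 14641^2 = 214358881
11^16 = (11^8)^2 = 214358881^2 = 45949729863572161
11^17 = 11 * 11^16 = 11 * 45949729863572161 = 505447028499293771

Result: 505447028499293771
Multiplications needed: 5 (5 lines after 11^1)

11^17 = 505447028499293771. Using exponentiation by squaring, this requires 5 multiplications. The key idea: if the exponent is even, square the half-power; if odd, multiply by the base once.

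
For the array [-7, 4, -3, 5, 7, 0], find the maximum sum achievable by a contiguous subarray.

Using Kadane's algorithm on [-7, 4, -3, 5, 7, 0]:

Scanning through the array:
Position 1 (value 4): max_ending_here = 4, max_so_far = 4
Position 2 (value -3): max_ending_here = 1, max_so_far = 4
Position 3 (value 5): max_ending_here = 6, max_so_far = 6
Position 4 (value 7): max_ending_here = 13, max_so_far = 13
Position 5 (value 0): max_ending_here = 13, max_so_far = 13

Maximum subarray: [4, -3, 5, 7]
Maximum sum: 13

The maximum subarray is [4, -3, 5, 7] with sum 13. This subarray runs from index 1 to index 4.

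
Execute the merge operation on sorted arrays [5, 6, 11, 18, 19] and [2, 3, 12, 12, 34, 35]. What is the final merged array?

Merging process:

Compare 5 vs 2: take 2 from right. Merged: [2]
Compare 5 vs 3: take 3 from right. Merged: [2, 3]
Compare 5 vs 12: take 5 from left. Merged: [2, 3, 5]
Compare 6 vs 12: take 6 from left. Merged: [2, 3, 5, 6]
Compare 11 vs 12: take 11 from left. Merged: [2, 3, 5, 6, 11]
Compare 18 vs 12: take 12 from right. Merged: [2, 3, 5, 6, 11, 12]
Compare 18 vs 12: take 12 from right. Merged: [2, 3, 5, 6, 11, 12, 12]
Compare 18 vs 34: take 18 from left. Merged: [2, 3, 5, 6, 11, 12, 12, 18]
Compare 19 vs 34: take 19 from left. Merged: [2, 3, 5, 6, 11, 12, 12, 18, 19]
Append remaining from right: [34, 35]. Merged: [2, 3, 5, 6, 11, 12, 12, 18, 19, 34, 35]

Final merged array: [2, 3, 5, 6, 11, 12, 12, 18, 19, 34, 35]
Total comparisons: 9

The merged array is [2, 3, 5, 6, 11, 12, 12, 18, 19, 34, 35], requiring 9 comparisons. The merge step runs in O(n) time where n is the total number of elements.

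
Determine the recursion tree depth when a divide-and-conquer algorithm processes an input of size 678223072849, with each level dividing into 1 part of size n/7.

For divide and conquer with division factor 7:

Problem sizes at each level:
Level 0: 678223072849
Level 1: 96889010407
Level 2: 13841287201
Level 3: 1977326743
Level 4: 282475249
Level 5: 40353607
Level 6: 5764801
Level 7: 823543
Level 8: 117649
Level 9: 16807
Level 10: 2401
Level 11: 343
Level 12: 49
Level 13: 7
Level 14: 1

The root is level 0 and the size-1 base case is level 14 (the tree spans levels 0 through 14, i.e. 15 levels counting the root), so the depth is the number of divisions: log_7(678223072849) = 14

The recursion tree depth is log_7(678223072849) = 14. At each level, the problem size is divided by 7, so it takes 14 divisions to reduce to a base case of size 1. The algorithm makes 1 recursive call at each level.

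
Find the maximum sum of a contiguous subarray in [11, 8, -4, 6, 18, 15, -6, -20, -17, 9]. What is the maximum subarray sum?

Using Kadane's algorithm on [11, 8, -4, 6, 18, 15, -6, -20, -17, 9]:

Scanning through the array:
Position 1 (value 8): max_ending_here = 19, max_so_far = 19
Position 2 (value -4): max_ending_here = 15, max_so_far = 19
Position 3 (value 6): max_ending_here = 21, max_so_far = 21
Position 4 (value 18): max_ending_here = 39, max_so_far = 39
Position 5 (value 15): max_ending_here = 54, max_so_far = 54
Position 6 (value -6): max_ending_here = 48, max_so_far = 54
Position 7 (value -20): max_ending_here = 28, max_so_far = 54
Position 8 (value -17): max_ending_here = 11, max_so_far = 54
Position 9 (value 9): max_ending_here = 20, max_so_far = 54

Maximum subarray: [11, 8, -4, 6, 18, 15]
Maximum sum: 54

The maximum subarray is [11, 8, -4, 6, 18, 15] with sum 54. This subarray runs from index 0 to index 5.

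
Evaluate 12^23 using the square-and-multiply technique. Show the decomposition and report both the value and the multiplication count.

Computing 12^23 by squaring (build up from 12^1; each line after the first costs one multiplication):

12^1 = 12
12^2 = (12^1)^2 = 12^2 = 144
12^4 = (12^2)^2 = 144^2 = 20736
12^5 = 12 * 12^4 = 12 * 20736 = 248832
12^10 = (12^5)^2 = 248832^2 = 61917364224
12^11 = 12 * 12^10 = 12 * 61917364224 = 743008370688
12^22 = (12^11)^2 = 743008370688^2 = 552061438912436417593344
12^23 = 12 * 12^22 = 12 * 552061438912436417593344 = 6624737266949237011120128

Result: 6624737266949237011120128
Multiplications needed: 7 (7 lines after 12^1)

12^23 = 6624737266949237011120128. Using exponentiation by squaring, this requires 7 multiplications. The key idea: if the exponent is even, square the half-power; if odd, multiply by the base once.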